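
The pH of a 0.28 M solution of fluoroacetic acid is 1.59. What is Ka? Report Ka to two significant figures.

Ka = 2.6 × 10^-3

[H+] = 10^(-1.59) = 2.57 × 10^-2 M
At equilibrium [HA] = 0.28 − 2.57 × 10^-2 = 2.54 × 10^-1 M
Ka = [H+][A-]/[HA] = (2.57 × 10^-2)² / 2.54 × 10^-1 = 2.6 × 10^-3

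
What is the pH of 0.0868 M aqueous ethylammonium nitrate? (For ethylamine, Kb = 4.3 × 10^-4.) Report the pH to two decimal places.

pH = 5.85

C2H5NH3+ is the conjugate acid of the weak base C2H5NH2.
Ka = Kw/Kb = 1.0×10^-14 / 4.3 × 10^-4 = 2.33 × 10^-11
Ka = x²/(0.0868 − x) = 2.33 × 10^-11
Neglecting x in the denominator: x = √(2.33 × 10^-11 × 0.0868) = 1.42 × 10^-6 M
Check: 0.0016% ionized — well under 5%, approximation valid.
pH = −log(1.42 × 10^-6) = 5.85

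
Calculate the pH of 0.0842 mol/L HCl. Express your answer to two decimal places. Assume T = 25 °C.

pH = 1.07

HCl is a strong acid and dissociates completely, so [H+] = 0.0842 M.
pH = -log(0.0842) = 1.07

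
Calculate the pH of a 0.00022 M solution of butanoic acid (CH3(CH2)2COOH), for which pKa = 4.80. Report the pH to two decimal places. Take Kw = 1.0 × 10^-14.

pH = 4.29

CH3(CH2)2COOH ⇌ CH3(CH2)2COO- + H+
Ka = 10^(−4.80) = 1.58 × 10^-5
Ka = [H+]²/(0.00022 − [H+]) = 1.58 × 10^-5
The 5% rule fails; solving [H+]² + Ka·[H+] − Ka·C₀ = 0 exactly:
[H+] = (−Ka + √(Ka² + 4·Ka·C₀))/2 = 5.16 × 10^-5 M
pH = −log[H+] = −log(5.16 × 10^-5) = 4.29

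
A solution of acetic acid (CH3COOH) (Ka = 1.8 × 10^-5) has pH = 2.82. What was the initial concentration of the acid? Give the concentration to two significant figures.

C₀ = 1.3 × 10^-1 M

[H+] = 10^(-2.82) = 1.51 × 10^-3 M = x
Ka = x²/(C₀ − x) ⇒ C₀ = x + x²/Ka
C₀ = 1.51 × 10^-3 + (1.51 × 10^-3)²/(1.8 × 10^-5) = 1.28 × 10^-1 M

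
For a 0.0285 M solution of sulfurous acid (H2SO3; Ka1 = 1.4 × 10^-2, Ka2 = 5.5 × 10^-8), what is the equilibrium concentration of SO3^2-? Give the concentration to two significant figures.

First ionization gives [H+] ≈ [HSO3-] = 1.42 × 10^-2 M.
Second step: Ka2 = [H+][SO3^2-]/[HSO3-] ≈ [SO3^2-] (since [H+] ≈ [HSO3-]).
So [SO3^2-] ≈ Ka2.

5.5 × 10^-8 M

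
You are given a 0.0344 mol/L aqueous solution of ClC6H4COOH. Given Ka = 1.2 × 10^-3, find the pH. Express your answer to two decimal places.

pH = 2.23

ClC6H4COOH ⇌ ClC6H4COO- + H+
From the ICE table, Ka = [H+]²/(0.0344 − [H+]) = 1.2 × 10^-3.
Here C₀/Ka ≈ 28.7, so the small-[H+] approximation fails. Use the quadratic:
[H+] = [−0.0012 + √(0.0012² + 0.000165)]/2 = 5.85 × 10^-3 M
pH = −log(5.85 × 10^-3) = 2.23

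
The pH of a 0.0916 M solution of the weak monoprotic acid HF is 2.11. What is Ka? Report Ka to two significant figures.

[H+] = 10^(-2.11) = 7.76 × 10^-3 M
At equilibrium [HA] = 0.0916 − 7.76 × 10^-3 = 8.38 × 10^-2 M
Ka = [H+][A-]/[HA] = (7.76 × 10^-3)² / 8.38 × 10^-2 = 7.2 × 10^-4

Ka = 7.2 × 10^-4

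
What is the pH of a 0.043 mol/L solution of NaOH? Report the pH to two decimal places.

NaOH is a strong base; [OH-] = 0.043 M.
pOH = -log(0.043) = 1.37
pH = 14.00 - 1.37 = 12.63

pH = 12.63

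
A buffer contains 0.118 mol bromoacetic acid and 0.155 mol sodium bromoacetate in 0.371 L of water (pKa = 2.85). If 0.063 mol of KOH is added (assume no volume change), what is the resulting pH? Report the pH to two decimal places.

pH = 3.45

After neutralization: n(BrCH2COOH) = 0.055 mol, n(BrCH2COO-) = 0.218 mol.
Henderson–Hasselbalch with mole ratio 0.218/0.055: pH = 2.85 + (+0.598)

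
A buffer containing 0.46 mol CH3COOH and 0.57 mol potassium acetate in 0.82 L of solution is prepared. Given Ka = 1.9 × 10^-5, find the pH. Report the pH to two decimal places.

pH = 4.81

pKa = −log(1.9 × 10^-5) = 4.721
pH = pKa + log([A⁻]/[HA]) = 4.721 + log(0.57/0.46)
pH = 4.721 + (+0.093) = 4.81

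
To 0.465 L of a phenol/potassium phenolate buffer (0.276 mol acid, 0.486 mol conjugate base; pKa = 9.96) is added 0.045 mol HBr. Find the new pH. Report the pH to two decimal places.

Added H+ converts C6H5O- to C6H5OH: C6H5OH → 0.321 mol, C6H5O- → 0.441 mol.
pH = pKa + log([A⁻]/[HA]) = 9.96 + log(0.441/0.321) = 9.96 +0.138

pH = 10.10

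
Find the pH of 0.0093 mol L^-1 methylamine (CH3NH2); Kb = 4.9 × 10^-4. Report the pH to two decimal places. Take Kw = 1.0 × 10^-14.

pH = 11.28

CH3NH2 + H2O ⇌ CH3NH3+ + OH-
From the ICE table, Kb = x²/(0.0093 − x) = 4.9 × 10^-4.
The 5% rule fails; solving x² + Kb·x − Kb·C₀ = 0 exactly:
x = [−0.00049 + √(0.00049² + 1.82e-05)]/2 = 1.90 × 10^-3 M
pOH = −log(1.90 × 10^-3) = 2.72; pH = 14.00 − 2.72 = 11.28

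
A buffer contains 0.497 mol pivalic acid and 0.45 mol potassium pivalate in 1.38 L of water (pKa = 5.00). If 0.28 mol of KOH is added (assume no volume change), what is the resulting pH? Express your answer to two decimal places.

OH- converts (CH3)3CCOOH to (CH3)3CCOO-: (CH3)3CCOOH → 0.217 mol, (CH3)3CCOO- → 0.73 mol.
pH = pKa + log(n_(CH3)3CCOO-/n_(CH3)3CCOOH) = 5.00 + log(0.73/0.217) = 5.00 + (+0.527)

pH = 5.53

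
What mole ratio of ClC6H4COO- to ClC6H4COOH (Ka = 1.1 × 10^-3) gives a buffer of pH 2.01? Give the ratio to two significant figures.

pKa = -log(1.1 × 10^-3) = 2.959
pH = pKa + log(r) ⇒ log(r) = 2.01 − 2.959 = -0.949
r = [ClC6H4COO-]/[ClC6H4COOH] = 10^(-0.949) = 0.112

ratio = 0.11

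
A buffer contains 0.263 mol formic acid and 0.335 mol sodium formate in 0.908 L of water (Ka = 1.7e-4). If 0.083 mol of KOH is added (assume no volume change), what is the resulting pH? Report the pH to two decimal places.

OH- converts HCOOH to HCOO-: HCOOH → 0.18 mol, HCOO- → 0.418 mol.
pKa = −log(1.7 × 10^-4) = 3.770
Henderson–Hasselbalch with mole ratio 0.418/0.18: pH = 3.770 + (+0.366)

pH = 4.14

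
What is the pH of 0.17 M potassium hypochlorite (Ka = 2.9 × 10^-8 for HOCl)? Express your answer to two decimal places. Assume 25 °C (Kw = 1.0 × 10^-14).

pH = 10.38

OCl- is the conjugate base of the weak acid HOCl.
Kb = Kw/Ka = 1.0×10^-14 / 2.9 × 10^-8 = 3.45 × 10^-7
Kb = [OH-]²/(0.17 − [OH-]) = 3.45 × 10^-7
Neglecting [OH-] in the denominator: [OH-] = √(3.45 × 10^-7 × 0.17) = 2.42 × 10^-4 M
Check: 0.14% ionized — well under 5%, approximation valid.
pOH = −log(2.42 × 10^-4) = 3.62; pH = 14.00 − 3.62 = 10.38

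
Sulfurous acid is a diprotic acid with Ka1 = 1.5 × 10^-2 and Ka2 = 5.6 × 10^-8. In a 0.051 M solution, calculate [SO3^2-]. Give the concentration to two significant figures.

5.6 × 10^-8 M

First ionization gives [H+] ≈ [HSO3-] = 2.12 × 10^-2 M.
Second step: Ka2 = [H+][SO3^2-]/[HSO3-] ≈ [SO3^2-] (since [H+] ≈ [HSO3-]).
So [SO3^2-] ≈ Ka2.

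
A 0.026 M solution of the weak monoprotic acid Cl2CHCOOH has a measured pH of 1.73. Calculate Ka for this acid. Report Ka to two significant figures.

Ka = 4.7 × 10^-2

[H+] = 10^(-1.73) = 1.86 × 10^-2 M
At equilibrium [HA] = 0.026 − 1.86 × 10^-2 = 7.40 × 10^-3 M
Ka = [H+][A-]/[HA] = (1.86 × 10^-2)² / 7.40 × 10^-3 = 4.7 × 10^-2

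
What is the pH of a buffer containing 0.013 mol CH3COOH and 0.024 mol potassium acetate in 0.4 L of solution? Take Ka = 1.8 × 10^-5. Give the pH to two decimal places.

pKa = −log(1.8 × 10^-5) = 4.745
Henderson–Hasselbalch: pH = pKa + log([CH3COO-]/[CH3COOH]) = 4.745 + log(0.024/0.013)
pH = 4.745 + (+0.266) = 5.01

pH = 5.01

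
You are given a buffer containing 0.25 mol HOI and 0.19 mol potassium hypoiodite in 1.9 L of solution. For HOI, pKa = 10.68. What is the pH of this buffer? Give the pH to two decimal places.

Using pH = pKa + log([base]/[acid]) with [base]/[acid] = 0.19/0.25:
pH = 10.68 + (-0.119) = 10.56

pH = 10.56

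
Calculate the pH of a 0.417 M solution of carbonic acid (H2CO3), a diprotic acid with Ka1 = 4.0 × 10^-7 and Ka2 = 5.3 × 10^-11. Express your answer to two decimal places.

Since Ka1 ≫ Ka2, the first ionization dominates [H+].
Ka1 = x²/(0.417 − x) = 4.0 × 10^-7
x ≈ √(4.0 × 10^-7 × 0.417) = 4.08 × 10^-4 M
pH = −log(4.08 × 10^-4) = 3.39

pH = 3.39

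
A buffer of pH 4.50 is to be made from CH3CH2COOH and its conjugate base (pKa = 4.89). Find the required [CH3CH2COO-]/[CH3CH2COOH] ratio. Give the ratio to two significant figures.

pH = pKa + log(r) ⇒ log(r) = 4.50 − 4.89 = -0.39
r = [CH3CH2COO-]/[CH3CH2COOH] = 10^(-0.39) = 0.407

ratio = 0.41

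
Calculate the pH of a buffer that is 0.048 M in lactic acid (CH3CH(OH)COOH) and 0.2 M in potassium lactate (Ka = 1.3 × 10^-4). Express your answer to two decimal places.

pKa = −log(1.3 × 10^-4) = 3.886
Using pH = pKa + log([base]/[acid]) with [base]/[acid] = 0.2/0.048:
pH = 3.886 + (+0.620) = 4.51

pH = 4.51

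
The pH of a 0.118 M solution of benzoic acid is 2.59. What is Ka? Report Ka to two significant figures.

[H+] = 10^(-2.59) = 2.57 × 10^-3 M
At equilibrium [HA] = 0.118 − 2.57 × 10^-3 = 1.15 × 10^-1 M
Ka = [H+][A-]/[HA] = (2.57 × 10^-3)² / 1.15 × 10^-1 = 5.7 × 10^-5

Ka = 5.7 × 10^-5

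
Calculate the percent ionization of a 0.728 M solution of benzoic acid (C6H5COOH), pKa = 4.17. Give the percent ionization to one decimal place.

C6H5COOH ⇌ C6H5COO- + H+; let x = [H+] at equilibrium.
Ka = 10^(−4.17) = 6.76 × 10^-5
x ≈ √(Ka·C₀) = √(6.76 × 10^-5 × 0.728) = 7.02 × 10^-3 M
% ionization = x/C₀ × 100% = 7.02 × 10^-3/0.728 × 100% = 1.0%

1.0%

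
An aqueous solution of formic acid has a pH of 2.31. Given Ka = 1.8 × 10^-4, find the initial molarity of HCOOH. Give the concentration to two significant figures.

[H+] = 10^(-2.31) = 4.90 × 10^-3 M = x
Ka = x²/(C₀ − x) ⇒ C₀ = x + x²/Ka
C₀ = 4.90 × 10^-3 + (4.90 × 10^-3)²/(1.8 × 10^-4) = 1.38 × 10^-1 M

C₀ = 1.4 × 10^-1 M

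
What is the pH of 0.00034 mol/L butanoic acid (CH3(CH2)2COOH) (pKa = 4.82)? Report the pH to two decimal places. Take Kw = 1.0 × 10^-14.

pH = 4.19

CH3(CH2)2COOH ⇌ CH3(CH2)2COO- + H+
Ka = 10^(−4.82) = 1.51 × 10^-5
From the ICE table, Ka = [H+]²/(0.00034 − [H+]) = 1.51 × 10^-5.
Here C₀/Ka ≈ 22.5, so the small-[H+] approximation fails. Use the quadratic:
[H+] = [−1.51e-05 + √(1.51e-05² + 2.05e-08)]/2 = 6.45 × 10^-5 M
pH = −log[H+] = −log(6.45 × 10^-5) = 4.19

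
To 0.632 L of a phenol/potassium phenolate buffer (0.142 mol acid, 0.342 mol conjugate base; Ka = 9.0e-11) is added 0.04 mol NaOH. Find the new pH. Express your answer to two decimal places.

pH = 10.62

After neutralization: n(C6H5OH) = 0.102 mol, n(C6H5O-) = 0.382 mol.
pKa = −log(9.0 × 10^-11) = 10.046
pH = pKa + log([A⁻]/[HA]) = 10.046 + log(0.382/0.102) = 10.046 +0.573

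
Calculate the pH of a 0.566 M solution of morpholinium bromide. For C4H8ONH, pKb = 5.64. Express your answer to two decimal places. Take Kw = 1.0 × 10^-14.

pH = 4.30

C4H8ONH2+ is the conjugate acid of the weak base C4H8ONH.
Kb = 10^(−5.64) = 2.29 × 10^-6
Ka = Kw/Kb = 1.0×10^-14 / 2.29 × 10^-6 = 4.37 × 10^-9
Ka = [H+]²/(0.566 − [H+]) = 4.37 × 10^-9
Neglecting [H+] in the denominator: [H+] = √(4.37 × 10^-9 × 0.566) = 4.97 × 10^-5 M
pH = −log[H+] = −log(4.97 × 10^-5) = 4.30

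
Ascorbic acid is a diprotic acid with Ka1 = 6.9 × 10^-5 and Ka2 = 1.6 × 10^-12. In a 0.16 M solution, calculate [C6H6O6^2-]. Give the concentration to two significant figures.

1.6 × 10^-12 M

First ionization gives [H+] ≈ [HC6H6O6-] = 3.32 × 10^-3 M.
Second step: Ka2 = [H+][C6H6O6^2-]/[HC6H6O6-] ≈ [C6H6O6^2-] (since [H+] ≈ [HC6H6O6-]).
So [C6H6O6^2-] ≈ Ka2.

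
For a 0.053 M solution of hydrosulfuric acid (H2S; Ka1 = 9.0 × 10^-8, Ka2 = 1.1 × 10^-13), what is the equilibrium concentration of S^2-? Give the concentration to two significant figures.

1.1 × 10^-13 M

First ionization gives [H+] ≈ [HS-] = 6.91 × 10^-5 M.
Second step: Ka2 = [H+][S^2-]/[HS-] ≈ [S^2-] (since [H+] ≈ [HS-]).
So [S^2-] ≈ Ka2.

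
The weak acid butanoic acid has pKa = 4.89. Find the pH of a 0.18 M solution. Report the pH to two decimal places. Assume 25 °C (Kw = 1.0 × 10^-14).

pH = 2.82

CH3(CH2)2COOH ⇌ CH3(CH2)2COO- + H+
Ka = 10^(−4.89) = 1.29 × 10^-5
From the ICE table, Ka = x²/(0.18 − x) = 1.29 × 10^-5.
Neglecting x in the denominator: x = √(1.29 × 10^-5 × 0.18) = 1.52 × 10^-3 M
Check: 0.85% ionized — well under 5%, approximation valid.
pH = −log[H+] = −log(1.52 × 10^-3) = 2.82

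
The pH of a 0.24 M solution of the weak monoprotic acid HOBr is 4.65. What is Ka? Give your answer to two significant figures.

[H+] = 10^(-4.65) = 2.24 × 10^-5 M
At equilibrium [HA] = 0.24 − 2.24 × 10^-5 = 2.40 × 10^-1 M
Ka = [H+][A-]/[HA] = (2.24 × 10^-5)² / 2.40 × 10^-1 = 2.1 × 10^-9

Ka = 2.1 × 10^-9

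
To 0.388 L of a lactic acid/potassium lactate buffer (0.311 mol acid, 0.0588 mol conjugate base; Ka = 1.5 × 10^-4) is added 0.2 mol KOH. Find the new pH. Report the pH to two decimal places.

pH = 4.19

OH- converts CH3CH(OH)COOH to CH3CH(OH)COO-: CH3CH(OH)COOH → 0.111 mol, CH3CH(OH)COO- → 0.259 mol.
pKa = −log(1.5 × 10^-4) = 3.824
Henderson–Hasselbalch with mole ratio 0.259/0.111: pH = 3.824 + (+0.368)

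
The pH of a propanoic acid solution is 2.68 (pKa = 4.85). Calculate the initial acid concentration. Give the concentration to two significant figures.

[H+] = 10^(-2.68) = 2.09 × 10^-3 M = x
Ka = 10^(−4.85) = 1.41 × 10^-5
Ka = x²/(C₀ − x) ⇒ C₀ = x + x²/Ka
C₀ = 2.09 × 10^-3 + (2.09 × 10^-3)²/(1.41 × 10^-5) = 3.12 × 10^-1 M

C₀ = 3.1 × 10^-1 M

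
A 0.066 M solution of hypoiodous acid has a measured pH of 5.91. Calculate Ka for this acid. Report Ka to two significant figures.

[H+] = 10^(-5.91) = 1.23 × 10^-6 M
At equilibrium [HA] = 0.066 − 1.23 × 10^-6 = 6.60 × 10^-2 M
Ka = [H+][A-]/[HA] = (1.23 × 10^-6)² / 6.60 × 10^-2 = 2.3 × 10^-11

Ka = 2.3 × 10^-11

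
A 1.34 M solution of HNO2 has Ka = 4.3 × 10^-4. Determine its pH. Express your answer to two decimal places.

pH = 1.62

HNO2 ⇌ NO2- + H+
Ka = x²/(1.34 − x) = 4.3 × 10^-4
Neglecting x in the denominator: x = √(4.3 × 10^-4 × 1.34) = 2.40 × 10^-2 M
pH = −log[H+] = −log(2.40 × 10^-2) = 1.62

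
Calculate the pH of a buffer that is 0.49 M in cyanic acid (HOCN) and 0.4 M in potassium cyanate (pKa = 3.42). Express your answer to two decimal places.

pH = 3.33

Using pH = pKa + log([base]/[acid]) with [base]/[acid] = 0.4/0.49:
pH = 3.42 + (-0.088) = 3.33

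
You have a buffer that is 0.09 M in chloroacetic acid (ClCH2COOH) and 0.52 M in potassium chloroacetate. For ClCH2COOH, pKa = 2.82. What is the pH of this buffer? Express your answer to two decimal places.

pH = pKa + log([A⁻]/[HA]) = 2.82 + log(0.52/0.09)
pH = 2.82 + (+0.762) = 3.58

pH = 3.58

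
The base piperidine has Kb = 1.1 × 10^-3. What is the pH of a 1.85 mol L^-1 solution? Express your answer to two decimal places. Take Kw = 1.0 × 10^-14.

pH = 12.65

C5H10NH + H2O ⇌ C5H10NH2+ + OH-
From the ICE table, Kb = x²/(1.85 − x) = 1.1 × 10^-3.
Neglecting x in the denominator: x = √(1.1 × 10^-3 × 1.85) = 4.51 × 10^-2 M
Check: 2.4% ionized — well under 5%, approximation valid.
pOH = 1.35, so pH = 14.00 − pOH = 12.65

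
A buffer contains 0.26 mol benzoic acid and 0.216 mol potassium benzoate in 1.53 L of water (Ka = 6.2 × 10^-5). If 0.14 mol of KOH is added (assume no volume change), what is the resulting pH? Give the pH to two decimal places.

pH = 4.68

After neutralization: n(C6H5COOH) = 0.12 mol, n(C6H5COO-) = 0.356 mol.
pKa = −log(6.2 × 10^-5) = 4.208
pH = pKa + log(n_C6H5COO-/n_C6H5COOH) = 4.208 + log(0.356/0.12) = 4.208 + (+0.472)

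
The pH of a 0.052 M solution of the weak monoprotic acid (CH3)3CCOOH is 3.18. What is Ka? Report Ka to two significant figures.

Ka = 8.5 × 10^-6

[H+] = 10^(-3.18) = 6.61 × 10^-4 M
At equilibrium [HA] = 0.052 − 6.61 × 10^-4 = 5.13 × 10^-2 M
Ka = [H+][A-]/[HA] = (6.61 × 10^-4)² / 5.13 × 10^-2 = 8.5 × 10^-6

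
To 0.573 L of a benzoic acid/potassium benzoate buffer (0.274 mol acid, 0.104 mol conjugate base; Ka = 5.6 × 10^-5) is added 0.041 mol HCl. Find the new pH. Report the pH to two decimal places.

pH = 3.55

Added H+ converts C6H5COO- to C6H5COOH: C6H5COOH → 0.315 mol, C6H5COO- → 0.063 mol.
pKa = −log(5.6 × 10^-5) = 4.252
pH = pKa + log(n_C6H5COO-/n_C6H5COOH) = 4.252 + log(0.063/0.315) = 4.252 + (-0.699)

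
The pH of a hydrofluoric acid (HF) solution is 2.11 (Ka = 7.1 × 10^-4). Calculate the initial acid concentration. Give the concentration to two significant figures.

[H+] = 10^(-2.11) = 7.76 × 10^-3 M = x
Ka = x²/(C₀ − x) ⇒ C₀ = x + x²/Ka
C₀ = 7.76 × 10^-3 + (7.76 × 10^-3)²/(7.1 × 10^-4) = 9.26 × 10^-2 M

C₀ = 9.3 × 10^-2 M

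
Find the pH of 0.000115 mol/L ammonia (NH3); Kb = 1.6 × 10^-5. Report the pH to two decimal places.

pH = 9.55

NH3 + H2O ⇌ NH4+ + OH-
From the ICE table, Kb = x²/(0.000115 − x) = 1.6 × 10^-5.
The 5% rule fails; solving x² + Kb·x − Kb·C₀ = 0 exactly:
x = (−Kb + √(Kb² + 4·Kb·C₀))/2 = 3.56 × 10^-5 M
pOH = −log(3.56 × 10^-5) = 4.45; pH = 14.00 − 4.45 = 9.55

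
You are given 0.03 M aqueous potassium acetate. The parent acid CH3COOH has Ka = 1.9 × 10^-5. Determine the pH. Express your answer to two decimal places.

pH = 8.60

CH3COO- is the conjugate base of the weak acid CH3COOH.
Kb = Kw/Ka = 1.0×10^-14 / 1.9 × 10^-5 = 5.26 × 10^-10
Let x = [OH-] at equilibrium. Kb = x²/(0.03 − x).
Assume x ≪ 0.03: x ≈ √(5.26 × 10^-10 × 0.03) = 3.97 × 10^-6 M
(x/C₀ = 0.013% < 5%, so the approximation holds.)
pOH = 5.40, so pH = 14.00 − pOH = 8.60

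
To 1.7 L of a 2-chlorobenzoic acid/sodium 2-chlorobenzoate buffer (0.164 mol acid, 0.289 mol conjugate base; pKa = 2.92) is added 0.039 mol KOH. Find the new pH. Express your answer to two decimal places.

pH = 3.34

OH- converts ClC6H4COOH to ClC6H4COO-: ClC6H4COOH → 0.125 mol, ClC6H4COO- → 0.328 mol.
Henderson–Hasselbalch with mole ratio 0.328/0.125: pH = 2.92 + (+0.419)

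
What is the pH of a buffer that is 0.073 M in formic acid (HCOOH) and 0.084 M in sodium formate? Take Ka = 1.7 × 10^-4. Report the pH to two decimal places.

pKa = −log(1.7 × 10^-4) = 3.770
pH = pKa + log([A⁻]/[HA]) = 3.770 + log(0.084/0.073)
pH = 3.770 + (+0.061) = 3.83

pH = 3.83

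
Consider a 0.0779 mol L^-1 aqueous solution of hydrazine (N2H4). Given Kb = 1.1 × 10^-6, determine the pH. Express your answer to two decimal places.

pH = 10.47

N2H4 + H2O ⇌ N2H5+ + OH-
Kb = x²/(0.0779 − x) = 1.1 × 10^-6
Assume x ≪ 0.0779: x ≈ √(1.1 × 10^-6 × 0.0779) = 2.93 × 10^-4 M
(x/C₀ = 0.38% < 5%, so the approximation holds.)
pOH = 3.53, so pH = 14.00 − pOH = 10.47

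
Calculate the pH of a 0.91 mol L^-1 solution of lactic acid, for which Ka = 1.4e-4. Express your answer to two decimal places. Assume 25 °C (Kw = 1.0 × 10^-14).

pH = 1.95

CH3CH(OH)COOH ⇌ CH3CH(OH)COO- + H+
From the ICE table, Ka = [H+]²/(0.91 − [H+]) = 1.4 × 10^-4.
Since Ka ≪ C₀, [H+] ≈ √(Ka·C₀) = 1.13 × 10^-2 M.
pH = −log(1.13 × 10^-2) = 1.95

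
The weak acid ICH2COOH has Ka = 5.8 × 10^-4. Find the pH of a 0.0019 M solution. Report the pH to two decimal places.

pH = 3.10

ICH2COOH ⇌ ICH2COO- + H+
From the ICE table, Ka = x²/(0.0019 − x) = 5.8 × 10^-4.
x is not negligible relative to C₀; solve x² + 0.00058·x − 1.1e-06 = 0.
x = (−Ka + √(Ka² + 4·Ka·C₀))/2 = 7.99 × 10^-4 M
pH = −log[H+] = −log(7.99 × 10^-4) = 3.10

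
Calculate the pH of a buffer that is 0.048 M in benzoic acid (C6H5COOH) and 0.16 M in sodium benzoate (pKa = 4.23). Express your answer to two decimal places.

Henderson–Hasselbalch: pH = pKa + log([C6H5COO-]/[C6H5COOH]) = 4.23 + log(0.16/0.048)
pH = 4.23 + (+0.523) = 4.75

pH = 4.75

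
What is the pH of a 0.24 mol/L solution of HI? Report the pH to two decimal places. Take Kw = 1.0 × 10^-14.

HI is a strong acid and dissociates completely, so [H+] = 0.24 M.
pH = -log(0.24) = 0.62

pH = 0.62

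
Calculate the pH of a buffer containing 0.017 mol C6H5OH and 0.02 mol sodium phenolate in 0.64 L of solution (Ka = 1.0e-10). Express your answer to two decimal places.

pH = 10.07

pKa = −log(1.0 × 10^-10) = 10.000
Henderson–Hasselbalch: pH = pKa + log([C6H5O-]/[C6H5OH]) = 10.000 + log(0.02/0.017)
pH = 10.000 + (+0.071) = 10.07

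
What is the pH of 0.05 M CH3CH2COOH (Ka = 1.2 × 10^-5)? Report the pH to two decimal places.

pH = 3.11

CH3CH2COOH ⇌ CH3CH2COO- + H+
Ka = [H+]²/(0.05 − [H+]) = 1.2 × 10^-5
Assume [H+] ≪ 0.05: [H+] ≈ √(1.2 × 10^-5 × 0.05) = 7.75 × 10^-4 M
([H+]/C₀ = 1.5% < 5%, so the approximation holds.)
pH = −log(7.75 × 10^-4) = 3.11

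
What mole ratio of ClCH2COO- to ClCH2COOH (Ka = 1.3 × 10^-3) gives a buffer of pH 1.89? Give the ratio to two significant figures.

ratio = 0.10

pKa = -log(1.3 × 10^-3) = 2.886
pH = pKa + log(r) ⇒ log(r) = 1.89 − 2.886 = -0.996
r = [ClCH2COO-]/[ClCH2COOH] = 10^(-0.996) = 0.101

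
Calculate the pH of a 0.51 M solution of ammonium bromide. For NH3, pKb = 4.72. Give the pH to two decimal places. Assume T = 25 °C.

NH4+ is the conjugate acid of the weak base NH3.
Kb = 10^(−4.72) = 1.91 × 10^-5
Ka = Kw/Kb = 1.0×10^-14 / 1.91 × 10^-5 = 5.24 × 10^-10
From the ICE table, Ka = x²/(0.51 − x) = 5.24 × 10^-10.
Neglecting x in the denominator: x = √(5.24 × 10^-10 × 0.51) = 1.63 × 10^-5 M
Check: 0.0032% ionized — well under 5%, approximation valid.
pH = −log[H+] = −log(1.63 × 10^-5) = 4.79

pH = 4.79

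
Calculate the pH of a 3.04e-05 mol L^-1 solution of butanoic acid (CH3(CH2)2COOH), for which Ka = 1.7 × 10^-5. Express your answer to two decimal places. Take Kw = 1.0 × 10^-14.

CH3(CH2)2COOH ⇌ CH3(CH2)2COO- + H+
From the ICE table, Ka = [H+]²/(3.04e-05 − [H+]) = 1.7 × 10^-5.
[H+] is not negligible relative to C₀; solve [H+]² + 1.7e-05·[H+] − 5.17e-10 = 0.
[H+] = (−Ka + √(Ka² + 4·Ka·C₀))/2 = 1.58 × 10^-5 M
pH = −log(1.58 × 10^-5) = 4.80

pH = 4.80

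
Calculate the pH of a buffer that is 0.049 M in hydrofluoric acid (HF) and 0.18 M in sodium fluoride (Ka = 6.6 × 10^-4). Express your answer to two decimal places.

pH = 3.75

pKa = −log(6.6 × 10^-4) = 3.180
pH = pKa + log([A⁻]/[HA]) = 3.180 + log(0.18/0.049)
pH = 3.180 + (+0.565) = 3.75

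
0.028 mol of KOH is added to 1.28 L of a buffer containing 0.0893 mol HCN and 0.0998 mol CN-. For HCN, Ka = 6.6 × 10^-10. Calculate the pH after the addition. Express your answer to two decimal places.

pH = 9.50

After neutralization: n(HCN) = 0.0613 mol, n(CN-) = 0.128 mol.
pKa = −log(6.6 × 10^-10) = 9.180
Henderson–Hasselbalch with mole ratio 0.128/0.0613: pH = 9.180 + (+0.320)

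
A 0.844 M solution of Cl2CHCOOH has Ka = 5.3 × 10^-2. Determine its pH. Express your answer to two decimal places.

pH = 0.73

Cl2CHCOOH ⇌ Cl2CHCOO- + H+
From the ICE table, Ka = [H+]²/(0.844 − [H+]) = 5.3 × 10^-2.
[H+] is not negligible relative to C₀; solve [H+]² + 0.053·[H+] − 0.0447 = 0.
[H+] = (−Ka + √(Ka² + 4·Ka·C₀))/2 = 1.87 × 10^-1 M
pH = −log(1.87 × 10^-1) = 0.73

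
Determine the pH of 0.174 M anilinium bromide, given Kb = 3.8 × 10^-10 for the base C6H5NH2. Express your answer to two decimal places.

C6H5NH3+ is the conjugate acid of the weak base C6H5NH2.
Ka = Kw/Kb = 1.0×10^-14 / 3.8 × 10^-10 = 2.63 × 10^-5
Ka = [H+]²/(0.174 − [H+]) = 2.63 × 10^-5
Assume [H+] ≪ 0.174: [H+] ≈ √(2.63 × 10^-5 × 0.174) = 2.14 × 10^-3 M
Check: 1.2% ionized — well under 5%, approximation valid.
pH = −log[H+] = −log(2.14 × 10^-3) = 2.67

pH = 2.67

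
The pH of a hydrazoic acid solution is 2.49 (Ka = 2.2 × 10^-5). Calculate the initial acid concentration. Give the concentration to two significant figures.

[H+] = 10^(-2.49) = 3.24 × 10^-3 M = x
Ka = x²/(C₀ − x) ⇒ C₀ = x + x²/Ka
C₀ = 3.24 × 10^-3 + (3.24 × 10^-3)²/(2.2 × 10^-5) = 4.80 × 10^-1 M

C₀ = 4.8 × 10^-1 M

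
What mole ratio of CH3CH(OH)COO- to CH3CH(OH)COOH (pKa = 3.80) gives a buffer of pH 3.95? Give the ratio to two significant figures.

pH = pKa + log(r) ⇒ log(r) = 3.95 − 3.80 = +0.15
r = [CH3CH(OH)COO-]/[CH3CH(OH)COOH] = 10^(+0.15) = 1.41

ratio = 1.4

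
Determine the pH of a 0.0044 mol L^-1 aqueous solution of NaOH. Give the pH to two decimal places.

pH = 11.64

NaOH is a strong base; [OH-] = 0.0044 M.
pOH = -log(0.0044) = 2.36
pH = 14.00 - 2.36 = 11.64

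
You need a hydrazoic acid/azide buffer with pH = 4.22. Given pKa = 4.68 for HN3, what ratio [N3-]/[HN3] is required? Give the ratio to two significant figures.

ratio = 0.35

pH = pKa + log(r) ⇒ log(r) = 4.22 − 4.68 = -0.46
r = [N3-]/[HN3] = 10^(-0.46) = 0.347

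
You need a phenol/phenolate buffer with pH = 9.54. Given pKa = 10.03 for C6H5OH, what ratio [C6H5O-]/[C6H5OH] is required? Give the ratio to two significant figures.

pH = pKa + log(r) ⇒ log(r) = 9.54 − 10.03 = -0.49
r = [C6H5O-]/[C6H5OH] = 10^(-0.49) = 0.324

ratio = 0.32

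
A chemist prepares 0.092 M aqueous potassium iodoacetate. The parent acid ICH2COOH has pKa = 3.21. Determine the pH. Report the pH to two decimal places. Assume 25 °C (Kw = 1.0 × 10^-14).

ICH2COO- is the conjugate base of the weak acid ICH2COOH.
Ka = 10^(−3.21) = 6.17 × 10^-4
Kb = Kw/Ka = 1.0×10^-14 / 6.17 × 10^-4 = 1.62 × 10^-11
Kb = [OH-]²/(0.092 − [OH-]) = 1.62 × 10^-11
Since Kb ≪ C₀, [OH-] ≈ √(Kb·C₀) = 1.22 × 10^-6 M.
([OH-]/C₀ = 0.0013% < 5%, so the approximation holds.)
pOH = −log(1.22 × 10^-6) = 5.91; pH = 14.00 − 5.91 = 8.09

pH = 8.09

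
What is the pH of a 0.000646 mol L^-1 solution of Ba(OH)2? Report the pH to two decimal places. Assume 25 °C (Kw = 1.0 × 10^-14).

pH = 11.11

Ba(OH)2 is a strong base (each formula unit releases 2 OH-); [OH-] = 0.00129 M.
pOH = -log(0.00129) = 2.89
pH = 14.00 - 2.89 = 11.11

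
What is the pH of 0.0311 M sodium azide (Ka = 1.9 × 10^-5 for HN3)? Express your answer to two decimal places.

pH = 8.61

N3- is the conjugate base of the weak acid HN3.
Kb = Kw/Ka = 1.0×10^-14 / 1.9 × 10^-5 = 5.26 × 10^-10
From the ICE table, Kb = x²/(0.0311 − x) = 5.26 × 10^-10.
Since Kb ≪ C₀, x ≈ √(Kb·C₀) = 4.04 × 10^-6 M.
pOH = 5.39, so pH = 14.00 − pOH = 8.61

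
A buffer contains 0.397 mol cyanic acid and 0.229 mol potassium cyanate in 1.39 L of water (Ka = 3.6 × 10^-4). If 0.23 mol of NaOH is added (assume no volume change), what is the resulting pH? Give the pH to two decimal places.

After neutralization: n(HOCN) = 0.167 mol, n(OCN-) = 0.459 mol.
pKa = −log(3.6 × 10^-4) = 3.444
pH = pKa + log(n_OCN-/n_HOCN) = 3.444 + log(0.459/0.167) = 3.444 + (+0.439)

pH = 3.88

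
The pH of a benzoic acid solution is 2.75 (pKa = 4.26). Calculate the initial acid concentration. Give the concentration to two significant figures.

[H+] = 10^(-2.75) = 1.78 × 10^-3 M = x
Ka = 10^(−4.26) = 5.50 × 10^-5
Ka = x²/(C₀ − x) ⇒ C₀ = x + x²/Ka
C₀ = 1.78 × 10^-3 + (1.78 × 10^-3)²/(5.50 × 10^-5) = 5.94 × 10^-2 M

C₀ = 5.9 × 10^-2 M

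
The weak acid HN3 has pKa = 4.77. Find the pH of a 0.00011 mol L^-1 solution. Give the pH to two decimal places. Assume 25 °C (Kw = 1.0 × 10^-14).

pH = 4.45

HN3 ⇌ N3- + H+
Ka = 10^(−4.77) = 1.70 × 10^-5
From the ICE table, Ka = [H+]²/(0.00011 − [H+]) = 1.70 × 10^-5.
The 5% rule fails; solving [H+]² + Ka·[H+] − Ka·C₀ = 0 exactly:
[H+] = [−1.7e-05 + √(1.7e-05² + 7.48e-09)]/2 = 3.56 × 10^-5 M
pH = −log(3.56 × 10^-5) = 4.45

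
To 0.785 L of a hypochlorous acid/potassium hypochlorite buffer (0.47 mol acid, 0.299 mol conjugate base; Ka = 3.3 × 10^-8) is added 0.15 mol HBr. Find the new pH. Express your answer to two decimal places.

Added H+ converts OCl- to HOCl: HOCl → 0.62 mol, OCl- → 0.149 mol.
pKa = −log(3.3 × 10^-8) = 7.481
pH = pKa + log([A⁻]/[HA]) = 7.481 + log(0.149/0.62) = 7.481 -0.619

pH = 6.86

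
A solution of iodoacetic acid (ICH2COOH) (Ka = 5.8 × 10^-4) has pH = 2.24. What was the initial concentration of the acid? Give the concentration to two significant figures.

[H+] = 10^(-2.24) = 5.75 × 10^-3 M = x
Ka = x²/(C₀ − x) ⇒ C₀ = x + x²/Ka
C₀ = 5.75 × 10^-3 + (5.75 × 10^-3)²/(5.8 × 10^-4) = 6.28 × 10^-2 M

C₀ = 6.3 × 10^-2 M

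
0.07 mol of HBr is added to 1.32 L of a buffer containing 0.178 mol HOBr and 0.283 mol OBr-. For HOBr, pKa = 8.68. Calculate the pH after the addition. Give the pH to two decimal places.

After neutralization: n(HOBr) = 0.248 mol, n(OBr-) = 0.213 mol.
pH = pKa + log(n_OBr-/n_HOBr) = 8.68 + log(0.213/0.248) = 8.68 + (-0.066)

pH = 8.61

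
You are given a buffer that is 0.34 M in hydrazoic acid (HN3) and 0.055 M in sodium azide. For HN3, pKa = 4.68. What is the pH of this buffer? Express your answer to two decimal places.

Using pH = pKa + log([base]/[acid]) with [base]/[acid] = 0.055/0.34:
pH = 4.68 + (-0.791) = 3.89

pH = 3.89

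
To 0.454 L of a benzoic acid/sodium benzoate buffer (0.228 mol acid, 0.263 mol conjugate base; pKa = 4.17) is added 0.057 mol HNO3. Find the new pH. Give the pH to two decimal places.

After neutralization: n(C6H5COOH) = 0.285 mol, n(C6H5COO-) = 0.206 mol.
pH = pKa + log([A⁻]/[HA]) = 4.17 + log(0.206/0.285) = 4.17 -0.141

pH = 4.03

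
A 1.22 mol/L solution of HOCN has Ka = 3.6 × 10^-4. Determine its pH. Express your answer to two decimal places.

HOCN ⇌ OCN- + H+
Let x = [H+] at equilibrium. Ka = x²/(1.22 − x).
Since Ka ≪ C₀, x ≈ √(Ka·C₀) = 2.10 × 10^-2 M.
Check: 1.7% ionized — well under 5%, approximation valid.
pH = −log[H+] = −log(2.10 × 10^-2) = 1.68

pH = 1.68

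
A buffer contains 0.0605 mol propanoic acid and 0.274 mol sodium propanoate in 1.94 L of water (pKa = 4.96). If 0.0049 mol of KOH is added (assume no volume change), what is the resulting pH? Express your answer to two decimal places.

pH = 5.66

OH- converts CH3CH2COOH to CH3CH2COO-: CH3CH2COOH → 0.0556 mol, CH3CH2COO- → 0.279 mol.
pH = pKa + log(n_CH3CH2COO-/n_CH3CH2COOH) = 4.96 + log(0.279/0.0556) = 4.96 + (+0.701)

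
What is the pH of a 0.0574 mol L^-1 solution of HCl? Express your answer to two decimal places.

pH = 1.24

HCl is a strong acid and dissociates completely, so [H+] = 0.0574 M.
pH = -log(0.0574) = 1.24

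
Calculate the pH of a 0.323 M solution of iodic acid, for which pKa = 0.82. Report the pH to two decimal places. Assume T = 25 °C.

HIO3 ⇌ IO3- + H+
Ka = 10^(−0.82) = 1.51 × 10^-1
From the ICE table, Ka = [H+]²/(0.323 − [H+]) = 1.51 × 10^-1.
[H+] is not negligible relative to C₀; solve [H+]² + 0.151·[H+] − 0.0488 = 0.
[H+] = (−Ka + √(Ka² + 4·Ka·C₀))/2 = 1.58 × 10^-1 M
pH = −log(1.58 × 10^-1) = 0.80

pH = 0.80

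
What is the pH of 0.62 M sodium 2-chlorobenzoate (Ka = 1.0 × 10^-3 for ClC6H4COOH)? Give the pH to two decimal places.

pH = 8.40

ClC6H4COO- is the conjugate base of the weak acid ClC6H4COOH.
Kb = Kw/Ka = 1.0×10^-14 / 1.0 × 10^-3 = 1.00 × 10^-11
Kb = [OH-]²/(0.62 − [OH-]) = 1.00 × 10^-11
Assume [OH-] ≪ 0.62: [OH-] ≈ √(1.00 × 10^-11 × 0.62) = 2.49 × 10^-6 M
([OH-]/C₀ = 0.0004% < 5%, so the approximation holds.)
pOH = 5.60, so pH = 14.00 − pOH = 8.40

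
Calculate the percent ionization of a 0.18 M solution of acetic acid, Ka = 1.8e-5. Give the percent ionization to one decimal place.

1.0%

CH3COOH ⇌ CH3COO- + H+; let x = [H+] at equilibrium.
x ≈ √(Ka·C₀) = √(1.8 × 10^-5 × 0.18) = 1.80 × 10^-3 M
% ionization = x/C₀ × 100% = 1.80 × 10^-3/0.18 × 100% = 1.0%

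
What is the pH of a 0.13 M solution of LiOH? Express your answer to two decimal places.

LiOH is a strong base; [OH-] = 0.13 M.
pOH = -log(0.13) = 0.89
pH = 14.00 - 0.89 = 13.11

pH = 13.11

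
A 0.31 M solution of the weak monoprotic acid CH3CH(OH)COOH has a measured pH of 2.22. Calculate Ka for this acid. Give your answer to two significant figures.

[H+] = 10^(-2.22) = 6.03 × 10^-3 M
At equilibrium [HA] = 0.31 − 6.03 × 10^-3 = 3.04 × 10^-1 M
Ka = [H+][A-]/[HA] = (6.03 × 10^-3)² / 3.04 × 10^-1 = 1.2 × 10^-4

Ka = 1.2 × 10^-4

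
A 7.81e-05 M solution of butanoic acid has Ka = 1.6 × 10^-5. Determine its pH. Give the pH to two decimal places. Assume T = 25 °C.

CH3(CH2)2COOH ⇌ CH3(CH2)2COO- + H+
Let x = [H+] at equilibrium. Ka = x²/(7.81e-05 − x).
x is not negligible relative to C₀; solve x² + 1.6e-05·x − 1.25e-09 = 0.
x = [−1.6e-05 + √(1.6e-05² + 5e-09)]/2 = 2.82 × 10^-5 M
pH = −log(2.82 × 10^-5) = 4.55

pH = 4.55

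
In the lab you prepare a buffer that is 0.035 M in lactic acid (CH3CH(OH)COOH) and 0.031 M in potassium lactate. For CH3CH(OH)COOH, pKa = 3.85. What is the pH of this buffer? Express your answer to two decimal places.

pH = 3.80

Henderson–Hasselbalch: pH = pKa + log([CH3CH(OH)COO-]/[CH3CH(OH)COOH]) = 3.85 + log(0.031/0.035)
pH = 3.85 + (-0.053) = 3.80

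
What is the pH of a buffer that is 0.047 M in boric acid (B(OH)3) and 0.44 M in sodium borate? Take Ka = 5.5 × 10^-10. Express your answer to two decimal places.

pH = 10.23

pKa = −log(5.5 × 10^-10) = 9.260
Using pH = pKa + log([base]/[acid]) with [base]/[acid] = 0.44/0.047:
pH = 9.260 + (+0.971) = 10.23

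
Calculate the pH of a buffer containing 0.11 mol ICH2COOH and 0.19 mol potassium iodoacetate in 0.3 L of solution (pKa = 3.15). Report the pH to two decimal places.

Henderson–Hasselbalch: pH = pKa + log([ICH2COO-]/[ICH2COOH]) = 3.15 + log(0.19/0.11)
pH = 3.15 + (+0.237) = 3.39

pH = 3.39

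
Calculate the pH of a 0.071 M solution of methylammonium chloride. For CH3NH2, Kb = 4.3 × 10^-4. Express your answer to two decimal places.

pH = 5.89

CH3NH3+ is the conjugate acid of the weak base CH3NH2.
Ka = Kw/Kb = 1.0×10^-14 / 4.3 × 10^-4 = 2.33 × 10^-11
From the ICE table, Ka = [H+]²/(0.071 − [H+]) = 2.33 × 10^-11.
Neglecting [H+] in the denominator: [H+] = √(2.33 × 10^-11 × 0.071) = 1.29 × 10^-6 M
pH = −log(1.29 × 10^-6) = 5.89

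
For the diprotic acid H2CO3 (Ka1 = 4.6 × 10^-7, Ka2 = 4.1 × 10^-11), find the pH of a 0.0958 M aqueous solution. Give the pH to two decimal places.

Since Ka1 ≫ Ka2, the first ionization dominates [H+].
Ka1 = x²/(0.0958 − x) = 4.6 × 10^-7
x ≈ √(4.6 × 10^-7 × 0.0958) = 2.10 × 10^-4 M
pH = −log(2.10 × 10^-4) = 3.68

pH = 3.68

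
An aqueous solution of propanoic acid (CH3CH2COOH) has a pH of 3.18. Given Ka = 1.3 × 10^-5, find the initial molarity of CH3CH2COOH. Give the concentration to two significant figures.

C₀ = 3.4 × 10^-2 M

[H+] = 10^(-3.18) = 6.61 × 10^-4 M = x
Ka = x²/(C₀ − x) ⇒ C₀ = x + x²/Ka
C₀ = 6.61 × 10^-4 + (6.61 × 10^-4)²/(1.3 × 10^-5) = 3.43 × 10^-2 M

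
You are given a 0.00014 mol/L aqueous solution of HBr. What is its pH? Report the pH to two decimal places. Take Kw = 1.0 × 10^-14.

HBr is a strong acid and dissociates completely, so [H+] = 0.00014 M.
pH = -log(0.00014) = 3.85

pH = 3.85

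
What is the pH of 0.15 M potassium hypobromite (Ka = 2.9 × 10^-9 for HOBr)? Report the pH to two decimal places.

OBr- is the conjugate base of the weak acid HOBr.
Kb = Kw/Ka = 1.0×10^-14 / 2.9 × 10^-9 = 3.45 × 10^-6
Let x = [OH-] at equilibrium. Kb = x²/(0.15 − x).
Assume x ≪ 0.15: x ≈ √(3.45 × 10^-6 × 0.15) = 7.19 × 10^-4 M
Check: 0.48% ionized — well under 5%, approximation valid.
pOH = 3.14, so pH = 14.00 − pOH = 10.86

pH = 10.86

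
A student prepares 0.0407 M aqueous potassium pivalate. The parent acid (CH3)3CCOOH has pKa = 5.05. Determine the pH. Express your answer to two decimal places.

(CH3)3CCOO- is the conjugate base of the weak acid (CH3)3CCOOH.
Ka = 10^(−5.05) = 8.91 × 10^-6
Kb = Kw/Ka = 1.0×10^-14 / 8.91 × 10^-6 = 1.12 × 10^-9
From the ICE table, Kb = [OH-]²/(0.0407 − [OH-]) = 1.12 × 10^-9.
Neglecting [OH-] in the denominator: [OH-] = √(1.12 × 10^-9 × 0.0407) = 6.75 × 10^-6 M
([OH-]/C₀ = 0.017% < 5%, so the approximation holds.)
pOH = −log(6.75 × 10^-6) = 5.17; pH = 14.00 − 5.17 = 8.83

pH = 8.83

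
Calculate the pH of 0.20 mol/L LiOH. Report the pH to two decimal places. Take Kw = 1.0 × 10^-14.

LiOH is a strong base; [OH-] = 0.2 M.
pOH = -log(0.2) = 0.70
pH = 14.00 - 0.70 = 13.30

pH = 13.30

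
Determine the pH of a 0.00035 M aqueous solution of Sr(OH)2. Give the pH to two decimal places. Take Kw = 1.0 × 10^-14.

pH = 10.85

Sr(OH)2 is a strong base (each formula unit releases 2 OH-); [OH-] = 0.0007 M.
pOH = -log(0.0007) = 3.15
pH = 14.00 - 3.15 = 10.85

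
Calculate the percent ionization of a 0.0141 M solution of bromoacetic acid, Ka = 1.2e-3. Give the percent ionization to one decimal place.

BrCH2COOH ⇌ BrCH2COO- + H+; let x = [H+] at equilibrium.
Ka = x²/(C₀ − x); solving the quadratic gives x = 3.56 × 10^-3 M.
Fraction ionized = 3.56 × 10^-3 / 0.0141 = 0.2525 → 25.2%

25.2%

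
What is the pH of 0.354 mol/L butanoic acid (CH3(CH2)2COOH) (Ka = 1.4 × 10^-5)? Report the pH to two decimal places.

pH = 2.65

CH3(CH2)2COOH ⇌ CH3(CH2)2COO- + H+
From the ICE table, Ka = x²/(0.354 − x) = 1.4 × 10^-5.
Since Ka ≪ C₀, x ≈ √(Ka·C₀) = 2.23 × 10^-3 M.
pH = −log[H+] = −log(2.23 × 10^-3) = 2.65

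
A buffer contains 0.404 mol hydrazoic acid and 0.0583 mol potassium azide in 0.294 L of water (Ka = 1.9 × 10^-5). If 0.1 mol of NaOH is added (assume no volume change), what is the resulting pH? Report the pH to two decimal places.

pH = 4.44

OH- converts HN3 to N3-: HN3 → 0.304 mol, N3- → 0.158 mol.
pKa = −log(1.9 × 10^-5) = 4.721
pH = pKa + log(n_N3-/n_HN3) = 4.721 + log(0.158/0.304) = 4.721 + (-0.284)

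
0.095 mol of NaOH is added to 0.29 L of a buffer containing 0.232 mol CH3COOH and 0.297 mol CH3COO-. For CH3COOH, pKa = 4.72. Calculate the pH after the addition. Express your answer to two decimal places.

After neutralization: n(CH3COOH) = 0.137 mol, n(CH3COO-) = 0.392 mol.
Henderson–Hasselbalch with mole ratio 0.392/0.137: pH = 4.72 + (+0.457)

pH = 5.18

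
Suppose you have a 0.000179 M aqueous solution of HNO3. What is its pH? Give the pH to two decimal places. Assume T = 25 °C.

pH = 3.75

HNO3 is a strong acid and dissociates completely, so [H+] = 0.000179 M.
pH = -log(0.000179) = 3.75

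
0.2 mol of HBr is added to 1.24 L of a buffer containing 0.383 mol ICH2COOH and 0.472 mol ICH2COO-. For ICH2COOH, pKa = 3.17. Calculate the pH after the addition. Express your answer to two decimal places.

Added H+ converts ICH2COO- to ICH2COOH: ICH2COOH → 0.583 mol, ICH2COO- → 0.272 mol.
pH = pKa + log([A⁻]/[HA]) = 3.17 + log(0.272/0.583) = 3.17 -0.331

pH = 2.84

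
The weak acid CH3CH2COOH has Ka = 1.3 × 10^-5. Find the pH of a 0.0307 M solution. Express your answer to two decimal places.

CH3CH2COOH ⇌ CH3CH2COO- + H+
From the ICE table, Ka = [H+]²/(0.0307 − [H+]) = 1.3 × 10^-5.
Since Ka ≪ C₀, [H+] ≈ √(Ka·C₀) = 6.32 × 10^-4 M.
pH = −log[H+] = −log(6.32 × 10^-4) = 3.20

pH = 3.20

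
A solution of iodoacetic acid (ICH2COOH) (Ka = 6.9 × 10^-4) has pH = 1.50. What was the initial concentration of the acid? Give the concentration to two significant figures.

[H+] = 10^(-1.50) = 3.16 × 10^-2 M = x
Ka = x²/(C₀ − x) ⇒ C₀ = x + x²/Ka
C₀ = 3.16 × 10^-2 + (3.16 × 10^-2)²/(6.9 × 10^-4) = 1.48 M

C₀ = 1.5 M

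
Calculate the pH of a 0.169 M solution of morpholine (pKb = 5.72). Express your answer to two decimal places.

C4H8ONH + H2O ⇌ C4H8ONH2+ + OH-
Kb = 10^(−5.72) = 1.91 × 10^-6
Let x = [OH-] at equilibrium. Kb = x²/(0.169 − x).
Since Kb ≪ C₀, x ≈ √(Kb·C₀) = 5.68 × 10^-4 M.
Check: 0.34% ionized — well under 5%, approximation valid.
pOH = −log(5.68 × 10^-4) = 3.25; pH = 14.00 − 3.25 = 10.75

pH = 10.75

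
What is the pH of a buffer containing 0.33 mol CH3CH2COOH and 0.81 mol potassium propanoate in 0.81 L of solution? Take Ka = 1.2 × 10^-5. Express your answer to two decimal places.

pKa = −log(1.2 × 10^-5) = 4.921
Henderson–Hasselbalch: pH = pKa + log([CH3CH2COO-]/[CH3CH2COOH]) = 4.921 + log(0.81/0.33)
pH = 4.921 + (+0.390) = 5.31

pH = 5.31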